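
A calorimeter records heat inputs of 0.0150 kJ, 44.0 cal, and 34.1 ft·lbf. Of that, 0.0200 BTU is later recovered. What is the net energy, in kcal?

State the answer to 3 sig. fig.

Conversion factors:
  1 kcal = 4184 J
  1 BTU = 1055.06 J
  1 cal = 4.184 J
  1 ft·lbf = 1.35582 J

0.0536 kcal

0.0150 kJ × 1000 → 15 J
44.0 cal × 4.184 → 184.096 J
34.1 ft·lbf × 1.35582 → 46.2335 J
0.0200 BTU × 1055.06 → 21.1012 J
Net: 15 + 184.096 + 46.2335 − 21.1012 = 224.228 J
In kcal: 224.228 / 4184 = 0.0535918 kcal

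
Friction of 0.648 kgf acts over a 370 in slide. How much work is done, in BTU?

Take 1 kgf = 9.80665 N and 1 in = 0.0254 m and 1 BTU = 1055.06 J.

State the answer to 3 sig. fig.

0.648 kgf × 9.80665 → 6.35471 N
370 in × 0.0254 → 9.398 m
W = F × d = 6.35471 N × 9.398 m = 59.7216 J
59.7216 J ÷ (1055.06 J/BTU) = 0.0566049 BTU

0.0566 BTU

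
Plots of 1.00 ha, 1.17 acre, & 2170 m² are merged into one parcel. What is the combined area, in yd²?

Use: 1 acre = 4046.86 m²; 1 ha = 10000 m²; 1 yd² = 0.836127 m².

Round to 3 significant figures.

1.00 ha × 10000 → 10000 m²
1.17 acre × 4046.86 → 4734.83 m²
2170 m² (already m²)
Sum: 10000 + 4734.83 + 2170 = 16904.8 m²
In yd²: 16904.8 / 0.836127 = 20218 yd²

2.02×10⁴ yd²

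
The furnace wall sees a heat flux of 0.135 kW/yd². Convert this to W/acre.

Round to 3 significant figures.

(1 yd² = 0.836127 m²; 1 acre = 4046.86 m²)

6.53×10⁵ W/acre

0.135 kW/yd² × 1000 W/kW ÷ 0.836127 m²/yd² = 161.459 W/m²
161.459 W/m² × 4046.86 m²/acre = 653402 W/acre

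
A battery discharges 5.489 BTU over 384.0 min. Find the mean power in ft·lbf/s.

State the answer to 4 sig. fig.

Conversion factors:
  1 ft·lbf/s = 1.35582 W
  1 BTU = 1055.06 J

5.489 BTU × 1055.06 → 5791.22 J
384.0 min × 60 → 23040 s
P = E / t = 5791.22 J / 23040 s = 0.251355 W
0.251355 W ÷ (1.35582 W/ft·lbf/s) = 0.18539 ft·lbf/s

0.1854 ft·lbf/s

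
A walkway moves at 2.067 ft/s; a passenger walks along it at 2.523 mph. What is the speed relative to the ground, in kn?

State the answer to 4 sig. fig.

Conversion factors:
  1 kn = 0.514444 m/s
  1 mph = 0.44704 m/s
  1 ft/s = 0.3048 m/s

2.067 ft/s × 0.3048 → 0.630022 m/s
2.523 mph × 0.44704 → 1.12788 m/s
Total: 0.630022 + 1.12788 = 1.7579 m/s
In kn: 1.7579 / 0.514444 = 3.41709 kn

3.417 kn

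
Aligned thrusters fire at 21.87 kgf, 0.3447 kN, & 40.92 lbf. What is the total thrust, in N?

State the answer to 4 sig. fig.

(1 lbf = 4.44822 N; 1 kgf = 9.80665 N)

741.2 N

21.87 kgf × 9.80665 = 214.471 N
0.3447 kN × 1000 = 344.7 N
40.92 lbf × 4.44822 = 182.021 N
Sum: 214.471 + 344.7 + 182.021 = 741.192 N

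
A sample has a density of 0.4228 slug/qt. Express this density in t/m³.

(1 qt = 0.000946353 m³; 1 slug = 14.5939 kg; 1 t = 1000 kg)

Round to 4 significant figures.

6.520 t/m³

0.4228 slug/qt × 14.5939 kg/slug ÷ 0.000946353 m³/qt = 6520.08 kg/m³
6520.08 kg/m³ ÷ 1000 kg/t = 6.52008 t/m³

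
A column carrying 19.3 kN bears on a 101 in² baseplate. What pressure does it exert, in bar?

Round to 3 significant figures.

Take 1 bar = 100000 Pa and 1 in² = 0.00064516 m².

2.96 bar

19.3 kN × 1000 = 19300 N
101 in² × 0.00064516 = 0.0651612 m²
P = F / A = 19300 N / 0.0651612 m² = 296189 Pa
296189 Pa ÷ (100000 Pa/bar) = 2.96189 bar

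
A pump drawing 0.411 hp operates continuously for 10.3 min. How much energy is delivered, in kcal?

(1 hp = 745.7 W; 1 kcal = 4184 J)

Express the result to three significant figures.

0.411 hp × 745.7 = 306.483 W
10.3 min × 60 = 618 s
E = P × t = 306.483 W × 618 s = 189406 J
189406 J ÷ (4184 J/kcal) = 45.2691 kcal

45.3 kcal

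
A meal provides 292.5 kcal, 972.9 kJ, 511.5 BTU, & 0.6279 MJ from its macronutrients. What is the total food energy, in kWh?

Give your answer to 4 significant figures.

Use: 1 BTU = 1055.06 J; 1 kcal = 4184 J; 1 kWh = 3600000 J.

292.5 kcal × 4184 = 1.22382×10⁶ J
972.9 kJ × 1000 = 972900 J
511.5 BTU × 1055.06 = 539663 J
0.6279 MJ × 1000000 = 627900 J
Total: 1.22382×10⁶ + 972900 + 539663 + 627900 = 3.36428×10⁶ J
In kWh: 3.36428×10⁶ / 3600000 = 0.934522 kWh

0.9345 kWh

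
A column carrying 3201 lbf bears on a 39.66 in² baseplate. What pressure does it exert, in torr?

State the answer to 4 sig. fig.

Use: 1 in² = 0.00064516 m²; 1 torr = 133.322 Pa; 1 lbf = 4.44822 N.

3201 lbf × 4.44822 → 14238.8 N
39.66 in² × 0.00064516 → 0.025587 m²
P = F / A = 14238.8 N / 0.025587 m² = 556486 Pa
556486 Pa ÷ (133.322 Pa/torr) = 4174 torr

4174 torr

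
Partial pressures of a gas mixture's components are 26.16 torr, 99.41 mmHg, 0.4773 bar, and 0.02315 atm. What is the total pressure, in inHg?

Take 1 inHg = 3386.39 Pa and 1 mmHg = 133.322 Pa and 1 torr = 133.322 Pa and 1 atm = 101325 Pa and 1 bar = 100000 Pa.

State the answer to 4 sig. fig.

19.73 inHg

26.16 torr × 133.322 = 3487.7 Pa
99.41 mmHg × 133.322 = 13253.5 Pa
0.4773 bar × 100000 = 47730 Pa
0.02315 atm × 101325 = 2345.67 Pa
Total: 3487.7 + 13253.5 + 47730 + 2345.67 = 66816.9 Pa
In inHg: 66816.9 / 3386.39 = 19.731 inHg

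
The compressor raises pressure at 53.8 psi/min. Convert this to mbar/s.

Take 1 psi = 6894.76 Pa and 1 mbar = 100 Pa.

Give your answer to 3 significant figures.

53.8 psi/min × 6894.76 Pa/psi ÷ 60 s/min = 6182.3 Pa/s
6182.3 Pa/s ÷ 100 Pa/mbar = 61.823 mbar/s

61.8 mbar/s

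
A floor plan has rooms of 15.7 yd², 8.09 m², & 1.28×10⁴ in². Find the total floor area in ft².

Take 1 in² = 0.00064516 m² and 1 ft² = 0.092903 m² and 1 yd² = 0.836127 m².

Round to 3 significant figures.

15.7 yd² × 0.836127 = 13.1272 m²
8.09 m² (already m²)
1.28×10⁴ in² × 0.00064516 = 8.25805 m²
Combined: 13.1272 + 8.09 + 8.25805 = 29.4752 m²
In ft²: 29.4752 / 0.092903 = 317.269 ft²

317 ft²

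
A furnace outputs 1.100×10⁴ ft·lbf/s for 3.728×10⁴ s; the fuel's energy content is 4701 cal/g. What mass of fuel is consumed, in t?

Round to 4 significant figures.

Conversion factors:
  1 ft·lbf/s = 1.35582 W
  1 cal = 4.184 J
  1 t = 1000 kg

1.100×10⁴ ft·lbf/s → 14914 W
E = P × t = 14914 × 37280 = 5.55994×10⁸ J
4701 cal/g → 1.9669×10⁷ J/kg
m = E / e_s = 5.55994×10⁸ / 1.9669×10⁷ = 28.2675 kg
In t: 28.2675 / 1000 = 0.0282675 t

0.02827 t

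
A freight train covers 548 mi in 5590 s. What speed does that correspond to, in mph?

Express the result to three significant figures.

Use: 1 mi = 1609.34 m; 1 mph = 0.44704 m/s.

353 mph

548 mi × 1609.34 → 881918 m
v = d / t = 881918 m / 5590 s = 157.767 m/s
157.767 m/s ÷ (0.44704 m/s/mph) = 352.915 mph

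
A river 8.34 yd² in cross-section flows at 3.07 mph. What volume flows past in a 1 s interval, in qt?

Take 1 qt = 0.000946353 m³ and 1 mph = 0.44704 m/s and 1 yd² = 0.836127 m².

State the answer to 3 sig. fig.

1.01×10⁴ qt

3.07 mph × 0.44704 = 1.37241 m/s
8.34 yd² × 0.836127 = 6.9733 m²
V = v × A × t = 1.37241 m/s × 6.9733 m² × 1 s = 9.57023 m³
9.57023 m³ ÷ (0.000946353 m³/qt) = 10112.7 qt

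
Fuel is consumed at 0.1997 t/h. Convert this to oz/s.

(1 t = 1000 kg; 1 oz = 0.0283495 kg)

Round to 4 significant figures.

1.957 oz/s

0.1997 t/h × 1000 kg/t ÷ 3600 s/h = 0.0554722 kg/s
0.0554722 kg/s ÷ 0.0283495 kg/oz = 1.95673 oz/s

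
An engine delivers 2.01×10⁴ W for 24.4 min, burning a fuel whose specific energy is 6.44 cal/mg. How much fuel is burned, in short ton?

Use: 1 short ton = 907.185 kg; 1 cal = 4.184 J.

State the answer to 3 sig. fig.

0.00120 short ton

24.4 min → 1464 s
E = P × t = 20100 × 1464 = 2.94264×10⁷ J
6.44 cal/mg → 2.6945×10⁷ J/kg
m = E / e_s = 2.94264×10⁷ / 2.6945×10⁷ = 1.09209 kg
In short ton: 1.09209 / 907.185 = 0.00120382 short ton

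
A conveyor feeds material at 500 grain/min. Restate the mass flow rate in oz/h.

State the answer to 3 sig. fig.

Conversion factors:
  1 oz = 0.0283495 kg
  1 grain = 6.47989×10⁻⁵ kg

500 grain/min × 6.47989×10⁻⁵ kg/grain ÷ 60 s/min = 5.39991×10⁻⁴ kg/s
5.39991×10⁻⁴ kg/s ÷ 0.0283495 kg/oz × 3600 s/h = 68.5715 oz/h

68.6 oz/h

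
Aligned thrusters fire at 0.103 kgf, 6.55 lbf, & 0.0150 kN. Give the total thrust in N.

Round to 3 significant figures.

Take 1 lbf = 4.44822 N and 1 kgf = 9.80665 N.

45.1 N

0.103 kgf × 9.80665 = 1.01008 N
6.55 lbf × 4.44822 = 29.1358 N
0.0150 kN × 1000 = 15 N
Combined: 1.01008 + 29.1358 + 15 = 45.1459 N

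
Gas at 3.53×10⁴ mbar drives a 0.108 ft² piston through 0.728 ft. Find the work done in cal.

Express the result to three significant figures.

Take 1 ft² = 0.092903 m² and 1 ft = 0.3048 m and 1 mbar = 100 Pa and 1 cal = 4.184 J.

1880 cal

3.53×10⁴ mbar → 3.53×10⁶ Pa
0.108 ft² → 0.0100335 m²
F = P × A = 3.53×10⁶ × 0.0100335 = 35418.3 N
0.728 ft → 0.221894 m
W = F × d = 35418.3 × 0.221894 = 7859.11 J
In cal: 7859.11 / 4.184 = 1878.37 cal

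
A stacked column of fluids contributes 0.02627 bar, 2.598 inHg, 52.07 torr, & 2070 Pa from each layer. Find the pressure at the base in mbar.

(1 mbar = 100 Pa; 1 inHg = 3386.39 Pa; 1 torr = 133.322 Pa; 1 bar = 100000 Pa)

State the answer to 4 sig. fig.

204.4 mbar

0.02627 bar × 100000 = 2627 Pa
2.598 inHg × 3386.39 = 8797.84 Pa
52.07 torr × 133.322 = 6942.08 Pa
2070 Pa (already Pa)
Combined: 2627 + 8797.84 + 6942.08 + 2070 = 20436.9 Pa
In mbar: 20436.9 / 100 = 204.369 mbar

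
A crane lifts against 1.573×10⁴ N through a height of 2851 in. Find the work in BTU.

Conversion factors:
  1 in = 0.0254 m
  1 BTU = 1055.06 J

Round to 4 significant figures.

2851 in × 0.0254 → 72.4154 m
W = F × d = 15730 N × 72.4154 m = 1.13909×10⁶ J
1.13909×10⁶ J ÷ (1055.06 J/BTU) = 1079.64 BTU

1080 BTU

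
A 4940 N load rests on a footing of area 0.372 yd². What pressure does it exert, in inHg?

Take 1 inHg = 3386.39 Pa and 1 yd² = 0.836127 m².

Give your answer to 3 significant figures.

4.69 inHg

0.372 yd² × 0.836127 → 0.311039 m²
P = F / A = 4940 N / 0.311039 m² = 15882.3 Pa
15882.3 Pa ÷ (3386.39 Pa/inHg) = 4.69004 inHg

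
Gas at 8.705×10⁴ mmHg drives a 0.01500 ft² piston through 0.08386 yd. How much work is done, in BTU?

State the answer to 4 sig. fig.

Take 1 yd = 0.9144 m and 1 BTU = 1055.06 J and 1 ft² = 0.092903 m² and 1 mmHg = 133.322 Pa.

1.175 BTU

8.705×10⁴ mmHg → 1.16057×10⁷ Pa
0.01500 ft² → 0.00139354 m²
F = P × A = 1.16057×10⁷ × 0.00139354 = 16173 N
0.08386 yd → 0.0766816 m
W = F × d = 16173 × 0.0766816 = 1240.17 J
In BTU: 1240.17 / 1055.06 = 1.17545 BTU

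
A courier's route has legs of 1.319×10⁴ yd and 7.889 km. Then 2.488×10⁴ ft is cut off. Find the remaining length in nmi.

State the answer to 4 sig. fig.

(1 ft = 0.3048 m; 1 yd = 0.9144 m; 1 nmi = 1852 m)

1.319×10⁴ yd × 0.9144 = 12060.9 m
7.889 km × 1000 = 7889 m
2.488×10⁴ ft × 0.3048 = 7583.42 m
Sum: 12060.9 + 7889 − 7583.42 = 12366.5 m
In nmi: 12366.5 / 1852 = 6.67738 nmi

6.677 nmi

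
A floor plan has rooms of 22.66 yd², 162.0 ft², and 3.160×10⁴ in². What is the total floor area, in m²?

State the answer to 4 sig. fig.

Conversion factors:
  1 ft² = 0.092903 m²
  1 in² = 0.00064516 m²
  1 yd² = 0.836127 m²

54.38 m²

22.66 yd² × 0.836127 = 18.9466 m²
162.0 ft² × 0.092903 = 15.0503 m²
3.160×10⁴ in² × 0.00064516 = 20.3871 m²
Combined: 18.9466 + 15.0503 + 20.3871 = 54.384 m²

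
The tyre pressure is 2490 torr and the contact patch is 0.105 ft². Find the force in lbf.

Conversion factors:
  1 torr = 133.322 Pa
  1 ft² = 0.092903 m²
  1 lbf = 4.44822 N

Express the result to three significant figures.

2490 torr × 133.322 = 331972 Pa
0.105 ft² × 0.092903 = 0.00975482 m²
F = P × A = 331972 Pa × 0.00975482 m² = 3238.33 N
3238.33 N ÷ (4.44822 N/lbf) = 728.006 lbf

728 lbf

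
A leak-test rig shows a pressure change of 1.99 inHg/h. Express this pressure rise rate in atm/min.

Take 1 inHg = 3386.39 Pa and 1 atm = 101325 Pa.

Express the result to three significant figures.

1.99 inHg/h × 3386.39 Pa/inHg ÷ 3600 s/h = 1.87192 Pa/s
1.87192 Pa/s ÷ 101325 Pa/atm × 60 s/min = 0.00110846 atm/min

0.00111 atm/min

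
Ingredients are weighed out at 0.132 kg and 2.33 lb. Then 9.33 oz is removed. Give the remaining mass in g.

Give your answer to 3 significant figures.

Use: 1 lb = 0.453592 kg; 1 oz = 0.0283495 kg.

924 g

0.132 kg (already kg)
2.33 lb × 0.453592 → 1.05687 kg
9.33 oz × 0.0283495 → 0.264501 kg
Net: 0.132 + 1.05687 − 0.264501 = 0.924369 kg
In g: 0.924369 / 0.001 = 924.369 g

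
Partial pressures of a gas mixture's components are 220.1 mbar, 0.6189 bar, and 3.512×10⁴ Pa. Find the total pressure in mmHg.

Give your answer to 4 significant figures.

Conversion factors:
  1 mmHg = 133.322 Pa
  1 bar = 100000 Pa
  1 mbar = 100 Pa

220.1 mbar × 100 = 22010 Pa
0.6189 bar × 100000 = 61890 Pa
3.512×10⁴ Pa (already Pa)
Combined: 22010 + 61890 + 35120 = 119020 Pa
In mmHg: 119020 / 133.322 = 892.726 mmHg

892.7 mmHg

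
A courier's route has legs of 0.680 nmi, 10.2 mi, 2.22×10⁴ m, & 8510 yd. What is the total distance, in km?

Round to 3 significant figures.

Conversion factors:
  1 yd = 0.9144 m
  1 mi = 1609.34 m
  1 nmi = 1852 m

0.680 nmi × 1852 = 1259.36 m
10.2 mi × 1609.34 = 16415.3 m
2.22×10⁴ m (already m)
8510 yd × 0.9144 = 7781.54 m
Sum: 1259.36 + 16415.3 + 22200 + 7781.54 = 47656.2 m
In km: 47656.2 / 1000 = 47.6562 km

47.7 km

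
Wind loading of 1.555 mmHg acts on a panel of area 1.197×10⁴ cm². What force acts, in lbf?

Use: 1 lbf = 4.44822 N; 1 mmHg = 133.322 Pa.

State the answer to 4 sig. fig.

1.555 mmHg × 133.322 = 207.316 Pa
1.197×10⁴ cm² × 0.0001 = 1.197 m²
F = P × A = 207.316 Pa × 1.197 m² = 248.157 N
248.157 N ÷ (4.44822 N/lbf) = 55.7879 lbf

55.79 lbf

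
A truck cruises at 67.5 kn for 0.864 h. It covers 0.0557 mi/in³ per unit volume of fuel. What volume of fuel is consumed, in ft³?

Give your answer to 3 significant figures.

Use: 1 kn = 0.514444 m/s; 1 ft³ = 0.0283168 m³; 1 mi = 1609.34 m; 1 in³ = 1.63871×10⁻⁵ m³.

0.697 ft³

67.5 kn → 34.725 m/s
0.864 h → 3110.4 s
d = v × t = 34.725 × 3110.4 = 108009 m
0.0557 mi/in³ → 5.47017×10⁶ m/m³
V = d / (distance per unit fuel) = 108009 / 5.47017×10⁶ = 0.0197451 m³
In ft³: 0.0197451 / 0.0283168 = 0.697293 ft³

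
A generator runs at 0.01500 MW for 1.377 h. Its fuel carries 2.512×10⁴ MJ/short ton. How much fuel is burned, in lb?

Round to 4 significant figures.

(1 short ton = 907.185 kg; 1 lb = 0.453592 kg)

0.01500 MW → 15000 W
1.377 h → 4957.2 s
E = P × t = 15000 × 4957.2 = 7.4358×10⁷ J
2.512×10⁴ MJ/short ton → 2.76901×10⁷ J/kg
m = E / e_s = 7.4358×10⁷ / 2.76901×10⁷ = 2.68536 kg
In lb: 2.68536 / 0.453592 = 5.92021 lb

5.920 lb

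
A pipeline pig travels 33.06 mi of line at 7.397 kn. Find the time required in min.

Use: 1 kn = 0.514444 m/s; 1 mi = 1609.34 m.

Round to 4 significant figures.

233.0 min

33.06 mi × 1609.34 = 53204.8 m
7.397 kn × 0.514444 = 3.80534 m/s
t = d / v = 53204.8 m / 3.80534 m/s = 13981.6 s
13981.6 s ÷ (60 s/min) = 233.027 min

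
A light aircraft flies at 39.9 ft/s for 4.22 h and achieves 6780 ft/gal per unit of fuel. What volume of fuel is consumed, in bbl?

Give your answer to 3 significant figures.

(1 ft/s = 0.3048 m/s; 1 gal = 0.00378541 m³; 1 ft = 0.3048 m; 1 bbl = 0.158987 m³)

2.13 bbl

39.9 ft/s → 12.1615 m/s
4.22 h → 15192 s
d = v × t = 12.1615 × 15192 = 184758 m
6780 ft/gal → 545923 m/m³
V = d / (distance per unit fuel) = 184758 / 545923 = 0.338432 m³
In bbl: 0.338432 / 0.158987 = 2.12868 bbl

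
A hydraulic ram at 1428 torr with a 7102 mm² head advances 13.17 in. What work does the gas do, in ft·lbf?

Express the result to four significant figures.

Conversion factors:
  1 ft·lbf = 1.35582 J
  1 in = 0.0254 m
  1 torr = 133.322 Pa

333.6 ft·lbf

1428 torr → 190384 Pa
7102 mm² → 0.007102 m²
F = P × A = 190384 × 0.007102 = 1352.11 N
13.17 in → 0.334518 m
W = F × d = 1352.11 × 0.334518 = 452.305 J
In ft·lbf: 452.305 / 1.35582 = 333.603 ft·lbf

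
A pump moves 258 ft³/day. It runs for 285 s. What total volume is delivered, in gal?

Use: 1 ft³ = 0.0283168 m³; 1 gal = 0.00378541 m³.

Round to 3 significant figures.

6.37 gal

258 ft³/day → 8.45571×10⁻⁵ m³/s
V = Q × t = 8.45571×10⁻⁵ × 285 = 0.0240988 m³
In gal: 0.0240988 / 0.00378541 = 6.36623 gal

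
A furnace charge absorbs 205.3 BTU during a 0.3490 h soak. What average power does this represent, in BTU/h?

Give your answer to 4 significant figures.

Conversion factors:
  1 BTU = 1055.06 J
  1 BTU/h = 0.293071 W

205.3 BTU × 1055.06 = 216604 J
0.3490 h × 3600 = 1256.4 s
P = E / t = 216604 J / 1256.4 s = 172.401 W
172.401 W ÷ (0.293071 W/BTU/h) = 588.257 BTU/h

588.3 BTU/h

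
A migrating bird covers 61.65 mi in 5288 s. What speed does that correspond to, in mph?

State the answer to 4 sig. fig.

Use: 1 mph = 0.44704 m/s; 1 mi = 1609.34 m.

61.65 mi × 1609.34 = 99215.8 m
v = d / t = 99215.8 m / 5288 s = 18.7624 m/s
18.7624 m/s ÷ (0.44704 m/s/mph) = 41.9703 mph

41.97 mph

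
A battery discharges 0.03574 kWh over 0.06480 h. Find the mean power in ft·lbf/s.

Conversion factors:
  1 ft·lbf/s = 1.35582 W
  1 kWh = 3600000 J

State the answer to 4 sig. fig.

406.8 ft·lbf/s

0.03574 kWh × 3600000 = 128664 J
0.06480 h × 3600 = 233.28 s
P = E / t = 128664 J / 233.28 s = 551.543 W
551.543 W ÷ (1.35582 W/ft·lbf/s) = 406.797 ft·lbf/s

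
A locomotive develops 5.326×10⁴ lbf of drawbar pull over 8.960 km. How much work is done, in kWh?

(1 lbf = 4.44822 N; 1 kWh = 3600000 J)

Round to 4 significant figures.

589.6 kWh

5.326×10⁴ lbf × 4.44822 = 236912 N
8.960 km × 1000 = 8960 m
W = F × d = 236912 N × 8960 m = 2.12273×10⁹ J
2.12273×10⁹ J ÷ (3600000 J/kWh) = 589.647 kWh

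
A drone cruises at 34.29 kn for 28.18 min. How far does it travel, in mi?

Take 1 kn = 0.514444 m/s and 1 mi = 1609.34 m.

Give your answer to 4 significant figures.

34.29 kn × 0.514444 → 17.6403 m/s
28.18 min × 60 → 1690.8 s
d = v × t = 17.6403 m/s × 1690.8 s = 29826.2 m
29826.2 m ÷ (1609.34 m/mi) = 18.5332 mi

18.53 mi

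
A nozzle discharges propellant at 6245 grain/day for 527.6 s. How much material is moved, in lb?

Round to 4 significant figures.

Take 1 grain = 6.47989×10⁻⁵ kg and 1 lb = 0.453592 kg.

6245 grain/day → 4.68367×10⁻⁶ kg/s
m = ṁ × t = 4.68367×10⁻⁶ × 527.6 = 0.0024711 kg
In lb: 0.0024711 / 0.453592 = 0.00544785 lb

0.005448 lb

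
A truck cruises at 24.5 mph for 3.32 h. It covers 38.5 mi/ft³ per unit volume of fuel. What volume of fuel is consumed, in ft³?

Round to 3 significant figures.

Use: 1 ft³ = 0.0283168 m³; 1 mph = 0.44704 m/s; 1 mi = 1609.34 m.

24.5 mph → 10.9525 m/s
3.32 h → 11952 s
d = v × t = 10.9525 × 11952 = 130904 m
38.5 mi/ft³ → 2.18809×10⁶ m/m³
V = d / (distance per unit fuel) = 130904 / 2.18809×10⁶ = 0.0598257 m³
In ft³: 0.0598257 / 0.0283168 = 2.11273 ft³

2.11 ft³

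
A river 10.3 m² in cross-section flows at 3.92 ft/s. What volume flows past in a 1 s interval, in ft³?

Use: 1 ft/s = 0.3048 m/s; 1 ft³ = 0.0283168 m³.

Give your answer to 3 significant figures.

3.92 ft/s × 0.3048 = 1.19482 m/s
V = v × A × t = 1.19482 m/s × 10.3 m² × 1 s = 12.3066 m³
12.3066 m³ ÷ (0.0283168 m³/ft³) = 434.604 ft³

435 ft³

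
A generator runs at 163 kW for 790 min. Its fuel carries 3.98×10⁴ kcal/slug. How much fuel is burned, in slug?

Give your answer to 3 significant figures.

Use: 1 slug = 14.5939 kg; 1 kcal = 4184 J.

163 kW → 163000 W
790 min → 47400 s
E = P × t = 163000 × 47400 = 7.7262×10⁹ J
3.98×10⁴ kcal/slug → 1.14105×10⁷ J/kg
m = E / e_s = 7.7262×10⁹ / 1.14105×10⁷ = 677.113 kg
In slug: 677.113 / 14.5939 = 46.397 slug

46.4 slug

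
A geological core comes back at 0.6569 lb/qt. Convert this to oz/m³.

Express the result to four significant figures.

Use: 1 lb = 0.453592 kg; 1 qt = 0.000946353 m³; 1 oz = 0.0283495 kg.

1.111×10⁴ oz/m³

0.6569 lb/qt × 0.453592 kg/lb ÷ 0.000946353 m³/qt = 314.856 kg/m³
314.856 kg/m³ ÷ 0.0283495 kg/oz = 11106.2 oz/m³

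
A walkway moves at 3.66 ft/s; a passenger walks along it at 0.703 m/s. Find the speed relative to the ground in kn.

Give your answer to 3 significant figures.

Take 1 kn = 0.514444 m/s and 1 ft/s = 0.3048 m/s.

3.66 ft/s × 0.3048 = 1.11557 m/s
0.703 m/s (already m/s)
Sum: 1.11557 + 0.703 = 1.81857 m/s
In kn: 1.81857 / 0.514444 = 3.53502 kn

3.54 kn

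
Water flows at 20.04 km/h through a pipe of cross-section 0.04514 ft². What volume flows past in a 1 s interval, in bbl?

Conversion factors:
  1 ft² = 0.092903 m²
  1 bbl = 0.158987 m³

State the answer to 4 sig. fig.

20.04 km/h × (1/3.6) → 5.56667 m/s
0.04514 ft² × 0.092903 → 0.00419364 m²
V = v × A × t = 5.56667 m/s × 0.00419364 m² × 1 s = 0.0233446 m³
0.0233446 m³ ÷ (0.158987 m³/bbl) = 0.146833 bbl

0.1468 bbl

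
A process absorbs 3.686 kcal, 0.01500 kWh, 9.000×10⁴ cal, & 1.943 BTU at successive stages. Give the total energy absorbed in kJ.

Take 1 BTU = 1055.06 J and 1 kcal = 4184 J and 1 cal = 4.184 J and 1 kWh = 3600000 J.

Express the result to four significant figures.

448.0 kJ

3.686 kcal × 4184 = 15422.2 J
0.01500 kWh × 3600000 = 54000 J
9.000×10⁴ cal × 4.184 = 376560 J
1.943 BTU × 1055.06 = 2049.98 J
Sum: 15422.2 + 54000 + 376560 + 2049.98 = 448032 J
In kJ: 448032 / 1000 = 448.032 kJ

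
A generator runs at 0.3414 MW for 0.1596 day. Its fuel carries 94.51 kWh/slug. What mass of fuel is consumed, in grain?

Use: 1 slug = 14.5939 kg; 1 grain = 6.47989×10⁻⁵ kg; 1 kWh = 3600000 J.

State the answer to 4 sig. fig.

0.3414 MW → 341400 W
0.1596 day → 13789.4 s
E = P × t = 341400 × 13789.4 = 4.7077×10⁹ J
94.51 kWh/slug → 2.33136×10⁷ J/kg
m = E / e_s = 4.7077×10⁹ / 2.33136×10⁷ = 201.929 kg
In grain: 201.929 / 6.47989×10⁻⁵ = 3.11624×10⁶ grain

3.116×10⁶ grain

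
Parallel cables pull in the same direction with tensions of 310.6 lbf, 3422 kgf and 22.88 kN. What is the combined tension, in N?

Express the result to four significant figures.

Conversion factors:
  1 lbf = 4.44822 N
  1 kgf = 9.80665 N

310.6 lbf × 4.44822 = 1381.62 N
3422 kgf × 9.80665 = 33558.4 N
22.88 kN × 1000 = 22880 N
Combined: 1381.62 + 33558.4 + 22880 = 57820 N

5.782×10⁴ N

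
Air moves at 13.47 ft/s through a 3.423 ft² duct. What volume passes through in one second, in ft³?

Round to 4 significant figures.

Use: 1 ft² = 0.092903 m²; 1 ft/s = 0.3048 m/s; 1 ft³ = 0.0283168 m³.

13.47 ft/s × 0.3048 = 4.10566 m/s
3.423 ft² × 0.092903 = 0.318007 m²
V = v × A × t = 4.10566 m/s × 0.318007 m² × 1 s = 1.30563 m³
1.30563 m³ ÷ (0.0283168 m³/ft³) = 46.108 ft³

46.11 ft³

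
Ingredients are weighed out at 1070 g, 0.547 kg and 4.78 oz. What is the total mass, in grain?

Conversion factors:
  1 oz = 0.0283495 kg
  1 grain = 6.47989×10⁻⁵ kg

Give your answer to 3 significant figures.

1070 g × 0.001 = 1.07 kg
0.547 kg (already kg)
4.78 oz × 0.0283495 = 0.135511 kg
Sum: 1.07 + 0.547 + 0.135511 = 1.75251 kg
In grain: 1.75251 / 6.47989×10⁻⁵ = 27045.4 grain

2.70×10⁴ grain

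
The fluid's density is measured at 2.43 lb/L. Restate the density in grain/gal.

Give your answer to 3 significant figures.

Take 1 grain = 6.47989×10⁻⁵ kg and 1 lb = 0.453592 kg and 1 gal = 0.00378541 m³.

6.44×10⁴ grain/gal

2.43 lb/L × 0.453592 kg/lb ÷ 0.001 m³/L = 1102.23 kg/m³
1102.23 kg/m³ ÷ 6.47989×10⁻⁵ kg/grain × 0.00378541 m³/gal = 64389.9 grain/gal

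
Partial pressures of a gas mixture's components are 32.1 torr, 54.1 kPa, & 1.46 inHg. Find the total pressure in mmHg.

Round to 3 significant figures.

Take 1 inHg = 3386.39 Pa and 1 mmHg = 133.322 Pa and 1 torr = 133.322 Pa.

475 mmHg

32.1 torr × 133.322 = 4279.64 Pa
54.1 kPa × 1000 = 54100 Pa
1.46 inHg × 3386.39 = 4944.13 Pa
Sum: 4279.64 + 54100 + 4944.13 = 63323.8 Pa
In mmHg: 63323.8 / 133.322 = 474.969 mmHg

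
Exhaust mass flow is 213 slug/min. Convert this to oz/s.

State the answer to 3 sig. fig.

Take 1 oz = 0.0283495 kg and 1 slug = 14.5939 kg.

1830 oz/s

213 slug/min × 14.5939 kg/slug ÷ 60 s/min = 51.8083 kg/s
51.8083 kg/s ÷ 0.0283495 kg/oz = 1827.49 oz/s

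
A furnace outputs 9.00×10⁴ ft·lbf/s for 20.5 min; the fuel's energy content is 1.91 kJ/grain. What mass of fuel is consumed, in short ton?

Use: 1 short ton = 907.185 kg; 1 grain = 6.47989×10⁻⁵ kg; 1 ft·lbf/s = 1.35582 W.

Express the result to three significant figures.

0.00561 short ton

9.00×10⁴ ft·lbf/s → 122024 W
20.5 min → 1230 s
E = P × t = 122024 × 1230 = 1.5009×10⁸ J
1.91 kJ/grain → 2.94758×10⁷ J/kg
m = E / e_s = 1.5009×10⁸ / 2.94758×10⁷ = 5.09197 kg
In short ton: 5.09197 / 907.185 = 0.00561293 short ton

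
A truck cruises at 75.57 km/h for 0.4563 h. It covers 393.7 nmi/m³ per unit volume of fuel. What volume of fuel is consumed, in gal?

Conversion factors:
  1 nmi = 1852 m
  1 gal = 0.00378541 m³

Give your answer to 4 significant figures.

75.57 km/h → 20.9917 m/s
0.4563 h → 1642.68 s
d = v × t = 20.9917 × 1642.68 = 34482.6 m
393.7 nmi/m³ → 729132 m/m³
V = d / (distance per unit fuel) = 34482.6 / 729132 = 0.0472927 m³
In gal: 0.0472927 / 0.00378541 = 12.4934 gal

12.49 gal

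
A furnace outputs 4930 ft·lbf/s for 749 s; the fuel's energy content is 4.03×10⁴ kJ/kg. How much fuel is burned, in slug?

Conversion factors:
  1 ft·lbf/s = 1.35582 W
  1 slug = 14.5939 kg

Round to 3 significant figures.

4930 ft·lbf/s → 6684.19 W
E = P × t = 6684.19 × 749 = 5.00646×10⁶ J
4.03×10⁴ kJ/kg → 4.03×10⁷ J/kg
m = E / e_s = 5.00646×10⁶ / 4.03×10⁷ = 0.12423 kg
In slug: 0.12423 / 14.5939 = 0.00851246 slug

0.00851 slug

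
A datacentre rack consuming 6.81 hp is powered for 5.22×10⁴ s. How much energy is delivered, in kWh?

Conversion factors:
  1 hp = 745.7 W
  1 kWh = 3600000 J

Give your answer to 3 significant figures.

6.81 hp × 745.7 → 5078.22 W
E = P × t = 5078.22 W × 52200 s = 2.65083×10⁸ J
2.65083×10⁸ J ÷ (3600000 J/kWh) = 73.6342 kWh

73.6 kWh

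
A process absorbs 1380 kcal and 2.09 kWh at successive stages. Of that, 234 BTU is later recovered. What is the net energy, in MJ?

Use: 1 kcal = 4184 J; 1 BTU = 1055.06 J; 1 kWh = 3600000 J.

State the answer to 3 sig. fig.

1380 kcal × 4184 = 5.77392×10⁶ J
2.09 kWh × 3600000 = 7.524×10⁶ J
234 BTU × 1055.06 = 246884 J
Sum: 5.77392×10⁶ + 7.524×10⁶ − 246884 = 1.3051×10⁷ J
In MJ: 1.3051×10⁷ / 1000000 = 13.051 MJ

13.1 MJ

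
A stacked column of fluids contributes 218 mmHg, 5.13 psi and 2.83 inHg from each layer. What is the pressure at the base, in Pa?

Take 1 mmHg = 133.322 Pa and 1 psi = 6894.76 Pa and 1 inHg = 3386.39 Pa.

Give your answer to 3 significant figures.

218 mmHg × 133.322 → 29064.2 Pa
5.13 psi × 6894.76 → 35370.1 Pa
2.83 inHg × 3386.39 → 9583.48 Pa
Sum: 29064.2 + 35370.1 + 9583.48 = 74017.8 Pa

7.40×10⁴ Pa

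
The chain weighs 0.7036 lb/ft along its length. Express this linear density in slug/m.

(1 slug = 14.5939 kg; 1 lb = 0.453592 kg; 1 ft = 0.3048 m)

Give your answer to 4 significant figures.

0.07175 slug/m

0.7036 lb/ft × 0.453592 kg/lb ÷ 0.3048 m/ft = 1.04707 kg/m
1.04707 kg/m ÷ 14.5939 kg/slug = 0.0717471 slug/m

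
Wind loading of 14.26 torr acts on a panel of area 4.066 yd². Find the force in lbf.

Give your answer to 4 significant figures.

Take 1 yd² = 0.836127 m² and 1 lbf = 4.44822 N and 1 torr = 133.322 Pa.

14.26 torr × 133.322 = 1901.17 Pa
4.066 yd² × 0.836127 = 3.39969 m²
F = P × A = 1901.17 Pa × 3.39969 m² = 6463.39 N
6463.39 N ÷ (4.44822 N/lbf) = 1453.03 lbf

1453 lbf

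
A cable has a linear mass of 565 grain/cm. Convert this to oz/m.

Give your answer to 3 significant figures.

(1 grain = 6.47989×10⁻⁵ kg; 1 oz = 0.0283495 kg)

565 grain/cm × 6.47989×10⁻⁵ kg/grain ÷ 0.01 m/cm = 3.66114 kg/m
3.66114 kg/m ÷ 0.0283495 kg/oz = 129.143 oz/m

129 oz/m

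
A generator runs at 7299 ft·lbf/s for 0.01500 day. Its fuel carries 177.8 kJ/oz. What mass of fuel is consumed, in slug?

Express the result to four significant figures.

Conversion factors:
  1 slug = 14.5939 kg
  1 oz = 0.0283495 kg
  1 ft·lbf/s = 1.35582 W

0.1401 slug

7299 ft·lbf/s → 9896.13 W
0.01500 day → 1296 s
E = P × t = 9896.13 × 1296 = 1.28254×10⁷ J
177.8 kJ/oz → 6.27172×10⁶ J/kg
m = E / e_s = 1.28254×10⁷ / 6.27172×10⁶ = 2.04496 kg
In slug: 2.04496 / 14.5939 = 0.140124 slug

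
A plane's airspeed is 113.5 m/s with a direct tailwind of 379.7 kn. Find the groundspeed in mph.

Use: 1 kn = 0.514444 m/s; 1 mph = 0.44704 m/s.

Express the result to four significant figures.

690.8 mph

113.5 m/s (already m/s)
379.7 kn × 0.514444 = 195.334 m/s
Combined: 113.5 + 195.334 = 308.834 m/s
In mph: 308.834 / 0.44704 = 690.842 mph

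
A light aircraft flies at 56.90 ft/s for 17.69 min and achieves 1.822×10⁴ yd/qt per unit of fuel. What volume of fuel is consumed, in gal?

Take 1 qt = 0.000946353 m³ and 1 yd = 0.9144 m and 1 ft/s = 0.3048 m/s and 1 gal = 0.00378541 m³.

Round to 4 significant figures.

56.90 ft/s → 17.3431 m/s
17.69 min → 1061.4 s
d = v × t = 17.3431 × 1061.4 = 18408 m
1.822×10⁴ yd/qt → 1.76048×10⁷ m/m³
V = d / (distance per unit fuel) = 18408 / 1.76048×10⁷ = 0.00104562 m³
In gal: 0.00104562 / 0.00378541 = 0.276224 gal

0.2762 gal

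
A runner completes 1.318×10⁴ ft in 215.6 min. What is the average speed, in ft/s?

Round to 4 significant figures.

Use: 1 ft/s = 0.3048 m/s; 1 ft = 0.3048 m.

1.019 ft/s

1.318×10⁴ ft × 0.3048 = 4017.26 m
215.6 min × 60 = 12936 s
v = d / t = 4017.26 m / 12936 s = 0.310549 m/s
0.310549 m/s ÷ (0.3048 m/s/ft/s) = 1.01886 ft/s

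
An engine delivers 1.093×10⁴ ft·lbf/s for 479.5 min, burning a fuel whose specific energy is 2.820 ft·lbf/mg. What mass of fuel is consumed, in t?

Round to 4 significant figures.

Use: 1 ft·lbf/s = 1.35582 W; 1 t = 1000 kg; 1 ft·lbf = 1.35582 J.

1.093×10⁴ ft·lbf/s → 14819.1 W
479.5 min → 28770 s
E = P × t = 14819.1 × 28770 = 4.26346×10⁸ J
2.820 ft·lbf/mg → 3.82341×10⁶ J/kg
m = E / e_s = 4.26346×10⁸ / 3.82341×10⁶ = 111.509 kg
In t: 111.509 / 1000 = 0.111509 t

0.1115 t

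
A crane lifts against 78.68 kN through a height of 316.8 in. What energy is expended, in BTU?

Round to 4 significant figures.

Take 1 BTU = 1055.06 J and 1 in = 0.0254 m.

600.1 BTU

78.68 kN × 1000 → 78680 N
316.8 in × 0.0254 → 8.04672 m
W = F × d = 78680 N × 8.04672 m = 633116 J
633116 J ÷ (1055.06 J/BTU) = 600.076 BTU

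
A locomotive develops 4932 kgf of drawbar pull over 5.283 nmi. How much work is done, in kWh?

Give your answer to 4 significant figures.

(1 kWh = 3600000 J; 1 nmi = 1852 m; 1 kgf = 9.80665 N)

131.5 kWh

4932 kgf × 9.80665 → 48366.4 N
5.283 nmi × 1852 → 9784.12 m
W = F × d = 48366.4 N × 9784.12 m = 4.73223×10⁸ J
4.73223×10⁸ J ÷ (3600000 J/kWh) = 131.451 kWh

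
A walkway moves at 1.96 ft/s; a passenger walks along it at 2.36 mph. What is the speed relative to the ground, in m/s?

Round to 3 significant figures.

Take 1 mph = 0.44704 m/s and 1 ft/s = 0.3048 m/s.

1.65 m/s

1.96 ft/s × 0.3048 = 0.597408 m/s
2.36 mph × 0.44704 = 1.05501 m/s
Total: 0.597408 + 1.05501 = 1.65242 m/s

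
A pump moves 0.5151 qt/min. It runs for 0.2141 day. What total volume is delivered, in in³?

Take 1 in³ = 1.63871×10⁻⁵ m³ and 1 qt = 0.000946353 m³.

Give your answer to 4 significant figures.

9171 in³

0.5151 qt/min → 8.12444×10⁻⁶ m³/s
0.2141 day → 18498.2 s
V = Q × t = 8.12444×10⁻⁶ × 18498.2 = 0.150288 m³
In in³: 0.150288 / 1.63871×10⁻⁵ = 9171.12 in³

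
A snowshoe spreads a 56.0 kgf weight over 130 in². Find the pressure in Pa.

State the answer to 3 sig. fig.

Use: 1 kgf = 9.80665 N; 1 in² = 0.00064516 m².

6550 Pa

56.0 kgf × 9.80665 = 549.172 N
130 in² × 0.00064516 = 0.0838708 m²
P = F / A = 549.172 N / 0.0838708 m² = 6547.83 Pa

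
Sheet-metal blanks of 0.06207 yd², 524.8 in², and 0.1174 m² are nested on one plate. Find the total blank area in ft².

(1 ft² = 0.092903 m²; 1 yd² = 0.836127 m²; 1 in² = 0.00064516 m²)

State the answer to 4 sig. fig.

0.06207 yd² × 0.836127 = 0.0518984 m²
524.8 in² × 0.00064516 = 0.33858 m²
0.1174 m² (already m²)
Sum: 0.0518984 + 0.33858 + 0.1174 = 0.507878 m²
In ft²: 0.507878 / 0.092903 = 5.46676 ft²

5.467 ft²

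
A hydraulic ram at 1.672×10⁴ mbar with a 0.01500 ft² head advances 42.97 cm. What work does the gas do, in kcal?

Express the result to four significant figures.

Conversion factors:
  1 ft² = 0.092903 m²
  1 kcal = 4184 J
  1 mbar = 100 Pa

0.2393 kcal

1.672×10⁴ mbar → 1.672×10⁶ Pa
0.01500 ft² → 0.00139354 m²
F = P × A = 1.672×10⁶ × 0.00139354 = 2330 N
42.97 cm → 0.4297 m
W = F × d = 2330 × 0.4297 = 1001.2 J
In kcal: 1001.2 / 4184 = 0.239293 kcal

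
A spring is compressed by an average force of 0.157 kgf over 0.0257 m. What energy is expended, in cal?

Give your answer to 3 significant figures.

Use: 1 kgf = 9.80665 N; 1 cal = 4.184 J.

0.157 kgf × 9.80665 = 1.53964 N
W = F × d = 1.53964 N × 0.0257 m = 0.0395687 J
0.0395687 J ÷ (4.184 J/cal) = 0.00945715 cal

0.00946 cal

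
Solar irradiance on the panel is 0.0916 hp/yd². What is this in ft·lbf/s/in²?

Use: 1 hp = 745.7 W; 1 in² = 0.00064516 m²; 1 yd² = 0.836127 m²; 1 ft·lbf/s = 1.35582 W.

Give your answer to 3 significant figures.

0.0389 ft·lbf/s/in²

0.0916 hp/yd² × 745.7 W/hp ÷ 0.836127 m²/yd² = 81.6935 W/m²
81.6935 W/m² ÷ 1.35582 W/ft·lbf/s × 0.00064516 m²/in² = 0.0388734 ft·lbf/s/in²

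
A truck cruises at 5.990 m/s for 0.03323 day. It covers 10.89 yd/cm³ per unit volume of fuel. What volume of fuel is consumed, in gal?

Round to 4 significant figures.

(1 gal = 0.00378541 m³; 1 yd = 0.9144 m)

0.03323 day → 2871.07 s
d = v × t = 5.99 × 2871.07 = 17197.7 m
10.89 yd/cm³ → 9.95782×10⁶ m/m³
V = d / (distance per unit fuel) = 17197.7 / 9.95782×10⁶ = 0.00172705 m³
In gal: 0.00172705 / 0.00378541 = 0.456239 gal

0.4562 gal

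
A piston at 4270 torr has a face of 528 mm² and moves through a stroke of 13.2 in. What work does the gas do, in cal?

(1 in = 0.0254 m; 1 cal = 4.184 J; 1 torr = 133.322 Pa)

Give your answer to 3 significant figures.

24.1 cal

4270 torr → 569285 Pa
528 mm² → 5.28×10⁻⁴ m²
F = P × A = 569285 × 5.28×10⁻⁴ = 300.582 N
13.2 in → 0.33528 m
W = F × d = 300.582 × 0.33528 = 100.779 J
In cal: 100.779 / 4.184 = 24.0868 cal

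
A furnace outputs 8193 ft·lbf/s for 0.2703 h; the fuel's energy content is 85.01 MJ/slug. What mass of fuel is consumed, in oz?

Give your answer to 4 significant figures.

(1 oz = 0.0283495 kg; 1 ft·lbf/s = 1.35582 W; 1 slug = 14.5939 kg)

65.46 oz

8193 ft·lbf/s → 11108.2 W
0.2703 h → 973.08 s
E = P × t = 11108.2 × 973.08 = 1.08092×10⁷ J
85.01 MJ/slug → 5.82504×10⁶ J/kg
m = E / e_s = 1.08092×10⁷ / 5.82504×10⁶ = 1.85564 kg
In oz: 1.85564 / 0.0283495 = 65.4558 oz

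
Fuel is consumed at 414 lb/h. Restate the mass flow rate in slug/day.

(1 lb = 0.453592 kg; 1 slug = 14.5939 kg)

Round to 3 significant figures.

309 slug/day

414 lb/h × 0.453592 kg/lb ÷ 3600 s/h = 0.0521631 kg/s
0.0521631 kg/s ÷ 14.5939 kg/slug × 86400 s/day = 308.82 slug/day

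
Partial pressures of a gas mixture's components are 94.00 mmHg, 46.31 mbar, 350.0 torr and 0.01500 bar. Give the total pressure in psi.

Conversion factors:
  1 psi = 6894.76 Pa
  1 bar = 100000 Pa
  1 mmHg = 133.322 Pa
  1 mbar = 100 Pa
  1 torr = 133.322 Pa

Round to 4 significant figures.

9.475 psi

94.00 mmHg × 133.322 → 12532.3 Pa
46.31 mbar × 100 → 4631 Pa
350.0 torr × 133.322 → 46662.7 Pa
0.01500 bar × 100000 → 1500 Pa
Total: 12532.3 + 4631 + 46662.7 + 1500 = 65326 Pa
In psi: 65326 / 6894.76 = 9.47473 psi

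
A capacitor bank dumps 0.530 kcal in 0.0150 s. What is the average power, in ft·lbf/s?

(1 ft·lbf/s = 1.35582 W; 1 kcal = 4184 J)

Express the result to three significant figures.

0.530 kcal × 4184 = 2217.52 J
P = E / t = 2217.52 J / 0.015 s = 147835 W
147835 W ÷ (1.35582 W/ft·lbf/s) = 109037 ft·lbf/s

1.09×10⁵ ft·lbf/s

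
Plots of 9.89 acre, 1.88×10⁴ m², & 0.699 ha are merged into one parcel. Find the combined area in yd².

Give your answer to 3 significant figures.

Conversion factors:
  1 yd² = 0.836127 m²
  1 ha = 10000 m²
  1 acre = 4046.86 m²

7.87×10⁴ yd²

9.89 acre × 4046.86 = 40023.4 m²
1.88×10⁴ m² (already m²)
0.699 ha × 10000 = 6990 m²
Sum: 40023.4 + 18800 + 6990 = 65813.4 m²
In yd²: 65813.4 / 0.836127 = 78712.2 yd²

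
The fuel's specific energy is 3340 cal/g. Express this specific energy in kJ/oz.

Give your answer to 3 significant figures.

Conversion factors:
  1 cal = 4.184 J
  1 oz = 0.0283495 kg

3340 cal/g × 4.184 J/cal ÷ 0.001 kg/g = 1.39746×10⁷ J/kg
1.39746×10⁷ J/kg ÷ 1000 J/kJ × 0.0283495 kg/oz = 396.173 kJ/oz

396 kJ/oz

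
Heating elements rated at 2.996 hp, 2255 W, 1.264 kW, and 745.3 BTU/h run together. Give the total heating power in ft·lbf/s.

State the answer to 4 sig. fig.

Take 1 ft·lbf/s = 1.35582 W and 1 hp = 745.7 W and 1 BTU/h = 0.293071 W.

4404 ft·lbf/s

2.996 hp × 745.7 = 2234.12 W
2255 W (already W)
1.264 kW × 1000 = 1264 W
745.3 BTU/h × 0.293071 = 218.426 W
Total: 2234.12 + 2255 + 1264 + 218.426 = 5971.55 W
In ft·lbf/s: 5971.55 / 1.35582 = 4404.38 ft·lbf/s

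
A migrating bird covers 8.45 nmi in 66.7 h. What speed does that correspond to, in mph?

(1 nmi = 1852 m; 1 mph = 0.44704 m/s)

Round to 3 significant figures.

0.146 mph

8.45 nmi × 1852 = 15649.4 m
66.7 h × 3600 = 240120 s
v = d / t = 15649.4 m / 240120 s = 0.0651732 m/s
0.0651732 m/s ÷ (0.44704 m/s/mph) = 0.145788 mph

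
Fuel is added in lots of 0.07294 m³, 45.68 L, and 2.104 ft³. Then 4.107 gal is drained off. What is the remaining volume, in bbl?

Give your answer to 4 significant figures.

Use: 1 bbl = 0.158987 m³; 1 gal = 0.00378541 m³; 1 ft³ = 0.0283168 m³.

0.07294 m³ (already m³)
45.68 L × 0.001 → 0.04568 m³
2.104 ft³ × 0.0283168 → 0.0595785 m³
4.107 gal × 0.00378541 → 0.0155467 m³
Result: 0.07294 + 0.04568 + 0.0595785 − 0.0155467 = 0.162652 m³
In bbl: 0.162652 / 0.158987 = 1.02305 bbl

1.023 bbl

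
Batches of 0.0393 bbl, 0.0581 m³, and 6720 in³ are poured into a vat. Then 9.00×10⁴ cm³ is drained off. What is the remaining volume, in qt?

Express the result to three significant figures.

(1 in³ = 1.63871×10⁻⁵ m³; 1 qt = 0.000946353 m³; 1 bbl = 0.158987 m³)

89.3 qt

0.0393 bbl × 0.158987 = 0.00624819 m³
0.0581 m³ (already m³)
6720 in³ × 1.63871×10⁻⁵ = 0.110121 m³
9.00×10⁴ cm³ × 10⁻⁶ = 0.09 m³
Net: 0.00624819 + 0.0581 + 0.110121 − 0.09 = 0.0844692 m³
In qt: 0.0844692 / 0.000946353 = 89.2576 qt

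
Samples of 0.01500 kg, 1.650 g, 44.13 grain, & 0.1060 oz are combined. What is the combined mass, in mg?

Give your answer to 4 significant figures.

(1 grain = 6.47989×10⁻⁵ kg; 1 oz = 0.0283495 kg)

0.01500 kg (already kg)
1.650 g × 0.001 = 0.00165 kg
44.13 grain × 6.47989×10⁻⁵ = 0.00285958 kg
0.1060 oz × 0.0283495 = 0.00300505 kg
Total: 0.015 + 0.00165 + 0.00285958 + 0.00300505 = 0.0225146 kg
In mg: 0.0225146 / 10⁻⁶ = 22514.6 mg

2.251×10⁴ mg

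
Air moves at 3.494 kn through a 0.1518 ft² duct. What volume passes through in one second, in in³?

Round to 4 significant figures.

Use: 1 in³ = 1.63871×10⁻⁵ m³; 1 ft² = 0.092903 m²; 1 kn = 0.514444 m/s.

3.494 kn × 0.514444 = 1.79747 m/s
0.1518 ft² × 0.092903 = 0.0141027 m²
V = v × A × t = 1.79747 m/s × 0.0141027 m² × 1 s = 0.0253492 m³
0.0253492 m³ ÷ (1.63871×10⁻⁵ m³/in³) = 1546.9 in³

1547 in³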